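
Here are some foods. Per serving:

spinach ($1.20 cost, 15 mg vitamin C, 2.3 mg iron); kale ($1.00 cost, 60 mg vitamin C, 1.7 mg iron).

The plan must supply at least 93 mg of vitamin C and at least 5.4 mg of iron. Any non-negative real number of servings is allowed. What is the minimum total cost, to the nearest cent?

$2.95

spinach only: max(93/15, 5.4/2.3) = 6.2 servings → $7.44.
kale only: max(93/60, 5.4/1.7) = 3.176 servings → $3.18.
spinach + kale with both tight: 1.475 servings and 1.181 servings → $2.95.
So the least-cost plan costs $2.95.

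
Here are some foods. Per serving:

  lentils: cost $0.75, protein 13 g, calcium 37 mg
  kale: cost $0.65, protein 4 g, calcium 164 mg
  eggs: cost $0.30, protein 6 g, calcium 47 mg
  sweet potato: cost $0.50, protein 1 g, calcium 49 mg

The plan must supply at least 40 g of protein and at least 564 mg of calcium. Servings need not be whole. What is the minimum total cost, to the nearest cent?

With two linear requirements the optimum uses one or two foods; enumerate the corners.
lentils only: max(40/13, 564/37) = 15.24 servings → $11.43.
kale only: max(40/4, 564/164) = 10 servings → $6.50.
eggs only: max(40/6, 564/47) = 12 servings → $3.60.
sweet potato only: max(40/1, 564/49) = 40 servings → $20.00.
lentils + kale with both tight: 2.169 servings and 2.95 servings → $3.54.
lentils + eggs: intersection lies outside the first quadrant.
lentils + sweet potato with both tight: 2.327 servings and 9.753 servings → $6.62.
kale + eggs with both tight: 1.889 servings and 5.407 servings → $2.85.
kale + sweet potato with both targets exact would need a negative amount; discard.
eggs + sweet potato with both tight: 5.652 servings and 6.089 servings → $4.74.
The minimum over all feasible corners is $2.85.

$2.85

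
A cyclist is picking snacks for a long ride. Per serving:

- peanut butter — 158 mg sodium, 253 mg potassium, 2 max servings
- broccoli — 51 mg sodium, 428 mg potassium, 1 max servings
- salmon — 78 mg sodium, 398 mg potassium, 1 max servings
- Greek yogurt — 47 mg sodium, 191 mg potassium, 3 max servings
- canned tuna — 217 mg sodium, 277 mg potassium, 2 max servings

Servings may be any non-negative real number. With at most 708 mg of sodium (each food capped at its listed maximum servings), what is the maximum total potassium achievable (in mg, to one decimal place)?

Potassium per mg sodium: broccoli 8.392, salmon 5.103, Greek yogurt 4.064, peanut butter 1.601, canned tuna 1.276.
Take 1 serving of broccoli: uses 51 mg sodium, +428.0 mg potassium (running total 428.0 mg).
Take 1 serving of salmon: uses 78 mg sodium, +398.0 mg potassium (running total 826.0 mg).
Take 3 servings of Greek yogurt: uses 141 mg sodium, +573.0 mg potassium (running total 1399.0 mg).
Take 2 servings of peanut butter: uses 316 mg sodium, +506.0 mg potassium (running total 1905.0 mg).
Take 0.5622 servings of canned tuna: uses 122 mg sodium, +155.7 mg potassium (running total 2060.7 mg).
Filling greedily by potassium-per-mg sodium is optimal for one linear limit, giving 2060.7 mg.

2060.7 mg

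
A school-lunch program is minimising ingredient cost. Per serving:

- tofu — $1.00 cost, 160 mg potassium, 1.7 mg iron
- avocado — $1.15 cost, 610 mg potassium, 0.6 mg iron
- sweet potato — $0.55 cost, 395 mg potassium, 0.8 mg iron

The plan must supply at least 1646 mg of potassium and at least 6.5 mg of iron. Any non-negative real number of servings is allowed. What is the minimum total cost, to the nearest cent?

With two linear requirements the optimum uses one or two foods; enumerate the corners.
tofu only: max(1646/160, 6.5/1.7) = 10.29 servings → $10.29.
avocado only: max(1646/610, 6.5/0.6) = 10.83 servings → $12.46.
sweet potato only: max(1646/395, 6.5/0.8) = 8.125 servings → $4.47.
tofu + avocado with both tight: 3.164 servings and 1.868 servings → $5.31.
tofu + sweet potato with both tight: 2.301 servings and 3.235 servings → $4.08.
avocado + sweet potato: intersection lies outside the first quadrant.
Cheapest feasible corner: $4.08.

$4.08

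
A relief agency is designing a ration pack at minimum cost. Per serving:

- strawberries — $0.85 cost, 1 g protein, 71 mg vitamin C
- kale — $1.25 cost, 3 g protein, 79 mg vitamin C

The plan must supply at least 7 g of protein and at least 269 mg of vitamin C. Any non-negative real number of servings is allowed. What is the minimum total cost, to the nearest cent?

$3.74

The cheapest plan sits at a corner of the feasible region — with two constraints it uses at most two foods.
strawberries only: max(7/1, 269/71) = 7 servings → $5.95.
kale only: max(7/3, 269/79) = 3.405 servings → $4.26.
strawberries + kale with both tight: 1.896 servings and 1.701 servings → $3.74.
So the least-cost plan costs $3.74.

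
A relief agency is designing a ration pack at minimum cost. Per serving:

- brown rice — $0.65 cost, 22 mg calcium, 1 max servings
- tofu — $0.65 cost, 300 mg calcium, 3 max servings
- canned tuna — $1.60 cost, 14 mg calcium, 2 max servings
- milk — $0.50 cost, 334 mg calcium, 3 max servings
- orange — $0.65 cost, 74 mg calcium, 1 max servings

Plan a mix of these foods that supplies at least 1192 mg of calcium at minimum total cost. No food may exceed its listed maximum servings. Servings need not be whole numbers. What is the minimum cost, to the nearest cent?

Cost per mg of calcium: milk $0.0015, tofu $0.0022, orange $0.0088, brown rice $0.0295, canned tuna $0.1143.
Take 3 servings of milk: +1002.0 mg calcium for $1.50 (total $1.50, still need 190.0 mg).
Take 0.6333 servings of tofu: +190.0 mg calcium for $0.41 (total $1.91, still need 0.0 mg).
Filling from the cheapest source first is optimal under one linear minimum: $1.91.

$1.91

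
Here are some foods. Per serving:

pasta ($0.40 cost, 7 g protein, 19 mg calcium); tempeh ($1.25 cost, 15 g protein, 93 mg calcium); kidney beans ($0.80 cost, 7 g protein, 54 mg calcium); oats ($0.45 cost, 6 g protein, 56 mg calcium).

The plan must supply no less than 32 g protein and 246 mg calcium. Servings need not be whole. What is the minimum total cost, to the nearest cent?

$2.26

For a min-cost LP with two ≥-constraints, a basic feasible solution has at most two positive variables.
pasta only: max(32/7, 246/19) = 12.95 servings → $5.18.
tempeh only: max(32/15, 246/93) = 2.645 servings → $3.31.
kidney beans only: max(32/7, 246/54) = 4.571 servings → $3.66.
oats only: max(32/6, 246/56) = 5.333 servings → $2.40.
pasta + tempeh: intersection lies outside the first quadrant.
pasta + kidney beans with both tight: 0.02449 servings and 4.547 servings → $3.65.
pasta + oats with both tight: 1.137 servings and 4.007 servings → $2.26.
tempeh + kidney beans with both tight: 0.03774 servings and 4.491 servings → $3.64.
tempeh + oats with both tight: 1.121 servings and 2.532 servings → $2.54.
kidney beans + oats with both targets exact would need a negative amount; discard.
The minimum over all feasible corners is $2.26.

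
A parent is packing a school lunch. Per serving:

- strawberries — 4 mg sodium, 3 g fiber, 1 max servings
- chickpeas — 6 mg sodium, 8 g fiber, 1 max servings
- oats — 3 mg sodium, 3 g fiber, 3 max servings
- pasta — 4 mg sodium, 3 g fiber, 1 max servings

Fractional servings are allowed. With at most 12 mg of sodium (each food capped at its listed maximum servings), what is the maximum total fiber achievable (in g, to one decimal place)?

14.0 g

Fiber per mg sodium: chickpeas 1.333, oats 1, strawberries 0.75, pasta 0.75.
Take 1 serving of chickpeas: uses 6 mg sodium, +8.0 g fiber (running total 8.0 g).
Take 2 servings of oats: uses 6 mg sodium, +6.0 g fiber (running total 14.0 g).
Filling greedily by fiber-per-mg sodium is optimal for one linear limit, giving 14.0 g.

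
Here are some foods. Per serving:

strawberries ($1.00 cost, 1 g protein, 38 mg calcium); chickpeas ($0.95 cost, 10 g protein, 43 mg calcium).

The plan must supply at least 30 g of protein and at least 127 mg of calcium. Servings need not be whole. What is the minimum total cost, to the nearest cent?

Check every corner: each single food scaled to meet both minima, and each pair solved so both constraints bind.
strawberries only: max(30/1, 127/38) = 30 servings → $30.00.
chickpeas only: max(30/10, 127/43) = 3 servings → $2.85.
strawberries + chickpeas: the both-tight solution has a negative serving — not a feasible corner.
The minimum over all feasible corners is $2.85.

$2.85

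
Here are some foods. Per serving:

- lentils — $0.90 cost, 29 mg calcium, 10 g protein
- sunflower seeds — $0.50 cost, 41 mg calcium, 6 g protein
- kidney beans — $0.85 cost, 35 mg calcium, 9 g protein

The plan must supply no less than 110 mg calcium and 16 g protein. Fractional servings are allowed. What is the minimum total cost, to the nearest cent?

$1.34

Check every corner: each single food scaled to meet both minima, and each pair solved so both constraints bind.
lentils only: max(110/29, 16/10) = 3.793 servings → $3.41.
sunflower seeds only: max(110/41, 16/6) = 2.683 servings → $1.34.
kidney beans only: max(110/35, 16/9) = 3.143 servings → $2.67.
lentils + sunflower seeds: intersection lies outside the first quadrant.
lentils + kidney beans: intersection lies outside the first quadrant.
sunflower seeds + kidney beans with both targets exact would need a negative amount; discard.
The minimum over all feasible corners is $1.34.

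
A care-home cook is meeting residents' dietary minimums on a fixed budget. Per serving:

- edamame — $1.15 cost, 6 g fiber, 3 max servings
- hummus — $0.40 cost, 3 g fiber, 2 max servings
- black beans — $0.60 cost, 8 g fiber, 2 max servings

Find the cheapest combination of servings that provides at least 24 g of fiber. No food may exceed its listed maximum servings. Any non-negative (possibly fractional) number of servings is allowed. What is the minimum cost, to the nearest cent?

Cost per g of fiber: black beans $0.0750, hummus $0.1333, edamame $0.1917.
Take 2 servings of black beans: +16.0 g fiber for $1.20 (total $1.20, still need 8.0 g).
Take 2 servings of hummus: +6.0 g fiber for $0.80 (total $2.00, still need 2.0 g).
Take 0.3333 servings of edamame: +2.0 g fiber for $0.38 (total $2.38, still need 0.0 g).
Filling from the cheapest source first is optimal under one linear minimum: $2.38.

$2.38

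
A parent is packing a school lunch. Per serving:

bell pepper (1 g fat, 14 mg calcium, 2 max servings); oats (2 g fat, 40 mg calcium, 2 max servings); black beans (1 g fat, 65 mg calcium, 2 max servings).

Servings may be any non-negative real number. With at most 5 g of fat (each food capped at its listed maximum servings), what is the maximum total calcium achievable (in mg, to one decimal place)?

Calcium per g fat: black beans 65, oats 20, bell pepper 14.
Take 2 servings of black beans: uses 2 g fat, +130.0 mg calcium (running total 130.0 mg).
Take 1.5 servings of oats: uses 3 g fat, +60.0 mg calcium (running total 190.0 mg).
Greedy by best ratio exhausts the fat allowance optimally: 190.0 mg.

190.0 mg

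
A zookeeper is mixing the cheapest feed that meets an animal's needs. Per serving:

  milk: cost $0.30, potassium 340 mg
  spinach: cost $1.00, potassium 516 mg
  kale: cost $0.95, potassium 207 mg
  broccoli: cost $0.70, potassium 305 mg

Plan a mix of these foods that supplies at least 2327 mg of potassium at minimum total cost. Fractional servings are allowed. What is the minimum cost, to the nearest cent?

$2.05

Cost per mg of potassium: milk $0.0009, spinach $0.0019, broccoli $0.0023, kale $0.0046.
With no serving limits, use only milk: 2327 mg / 340 mg = 6.844 servings × $0.30 = $2.05.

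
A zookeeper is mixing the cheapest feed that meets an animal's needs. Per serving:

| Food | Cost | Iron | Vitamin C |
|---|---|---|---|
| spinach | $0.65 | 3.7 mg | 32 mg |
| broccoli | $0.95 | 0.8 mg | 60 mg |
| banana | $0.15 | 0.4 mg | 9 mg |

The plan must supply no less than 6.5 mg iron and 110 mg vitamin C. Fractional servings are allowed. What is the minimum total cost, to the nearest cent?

$1.92

Compare the cost at each extreme point of the feasible region.
spinach only: max(6.5/3.7, 110/32) = 3.438 servings → $2.23.
broccoli only: max(6.5/0.8, 110/60) = 8.125 servings → $7.72.
banana only: max(6.5/0.4, 110/9) = 16.25 servings → $2.44.
spinach + broccoli with both tight: 1.538 servings and 1.013 servings → $1.96.
spinach + banana with both tight: 0.7073 servings and 9.707 servings → $1.92.
broccoli + banana: the both-tight solution has a negative serving — not a feasible corner.
So the least-cost plan costs $1.92.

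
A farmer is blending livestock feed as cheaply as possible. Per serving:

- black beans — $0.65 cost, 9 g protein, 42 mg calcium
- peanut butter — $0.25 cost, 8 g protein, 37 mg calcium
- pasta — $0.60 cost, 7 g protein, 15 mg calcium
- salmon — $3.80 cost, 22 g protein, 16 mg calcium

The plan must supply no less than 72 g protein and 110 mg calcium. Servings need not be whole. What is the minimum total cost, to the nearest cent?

$2.25

With two linear requirements the optimum uses one or two foods; enumerate the corners.
black beans only: max(72/9, 110/42) = 8 servings → $5.20.
peanut butter only: max(72/8, 110/37) = 9 servings → $2.25.
pasta only: max(72/7, 110/15) = 10.29 servings → $6.17.
salmon only: max(72/22, 110/16) = 6.875 servings → $26.12.
black beans + peanut butter: intersection lies outside the first quadrant.
black beans + pasta: intersection lies outside the first quadrant.
black beans + salmon with both tight: 1.626 servings and 2.608 servings → $10.97.
peanut butter + pasta with both targets exact would need a negative amount; discard.
peanut butter + salmon with both tight: 1.848 servings and 2.601 servings → $10.34.
pasta + salmon with both tight: 5.817 servings and 1.422 servings → $8.89.
The minimum over all feasible corners is $2.25.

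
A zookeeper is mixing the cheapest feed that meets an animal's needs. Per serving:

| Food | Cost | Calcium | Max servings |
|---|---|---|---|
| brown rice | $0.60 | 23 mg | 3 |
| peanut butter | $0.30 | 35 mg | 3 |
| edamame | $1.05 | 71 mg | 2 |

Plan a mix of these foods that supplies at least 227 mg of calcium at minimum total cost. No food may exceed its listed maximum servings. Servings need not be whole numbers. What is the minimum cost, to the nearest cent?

Cost per mg of calcium: peanut butter $0.0086, edamame $0.0148, brown rice $0.0261.
Take 3 servings of peanut butter: +105.0 mg calcium for $0.90 (total $0.90, still need 122.0 mg).
Take 1.718 servings of edamame: +122.0 mg calcium for $1.80 (total $2.70, still need 0.0 mg).
Filling from the cheapest source first is optimal under one linear minimum: $2.70.

$2.70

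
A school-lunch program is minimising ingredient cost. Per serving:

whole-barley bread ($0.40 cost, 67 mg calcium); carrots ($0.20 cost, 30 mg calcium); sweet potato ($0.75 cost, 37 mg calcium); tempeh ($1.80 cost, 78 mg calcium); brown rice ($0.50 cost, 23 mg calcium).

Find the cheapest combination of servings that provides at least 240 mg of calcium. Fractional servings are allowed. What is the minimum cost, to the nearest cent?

$1.43

Cost per mg of calcium: whole-barley bread $0.0060, carrots $0.0067, sweet potato $0.0203, brown rice $0.0217, tempeh $0.0231.
With no serving limits, use only whole-barley bread: 240 mg / 67 mg = 3.582 servings × $0.40 = $1.43.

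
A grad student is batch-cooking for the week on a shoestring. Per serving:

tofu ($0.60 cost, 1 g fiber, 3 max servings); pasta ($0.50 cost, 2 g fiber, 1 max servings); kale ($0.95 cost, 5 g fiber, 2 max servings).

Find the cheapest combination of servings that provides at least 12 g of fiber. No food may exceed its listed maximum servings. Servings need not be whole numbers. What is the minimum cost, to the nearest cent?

Cost per g of fiber: kale $0.1900, pasta $0.2500, tofu $0.6000.
Take 2 servings of kale: +10.0 g fiber for $1.90 (total $1.90, still need 2.0 g).
Take 1 serving of pasta: +2.0 g fiber for $0.50 (total $2.40, still need 0.0 g).
Filling from the cheapest source first is optimal under one linear minimum: $2.40.

$2.40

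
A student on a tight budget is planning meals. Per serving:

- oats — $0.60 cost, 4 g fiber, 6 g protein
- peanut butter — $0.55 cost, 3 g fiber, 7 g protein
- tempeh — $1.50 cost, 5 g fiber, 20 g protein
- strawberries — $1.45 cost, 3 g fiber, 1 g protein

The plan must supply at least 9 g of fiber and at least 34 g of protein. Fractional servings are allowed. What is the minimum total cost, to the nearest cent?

$2.56

An LP optimum is at a vertex; with two nutrient constraints at most two foods are used. Check each candidate.
oats only: max(9/4, 34/6) = 5.667 servings → $3.40.
peanut butter only: max(9/3, 34/7) = 4.857 servings → $2.67.
tempeh only: max(9/5, 34/20) = 1.8 servings → $2.70.
strawberries only: max(9/3, 34/1) = 34 servings → $49.30.
oats + peanut butter: the both-tight solution has a negative serving — not a feasible corner.
oats + tempeh with both tight: 0.2 servings and 1.64 servings → $2.58.
oats + strawberries: intersection lies outside the first quadrant.
peanut butter + tempeh with both tight: 0.4 servings and 1.56 servings → $2.56.
peanut butter + strawberries: the both-tight solution has a negative serving — not a feasible corner.
tempeh + strawberries with both tight: 1.691 servings and 0.1818 servings → $2.80.
Cheapest feasible corner: $2.56.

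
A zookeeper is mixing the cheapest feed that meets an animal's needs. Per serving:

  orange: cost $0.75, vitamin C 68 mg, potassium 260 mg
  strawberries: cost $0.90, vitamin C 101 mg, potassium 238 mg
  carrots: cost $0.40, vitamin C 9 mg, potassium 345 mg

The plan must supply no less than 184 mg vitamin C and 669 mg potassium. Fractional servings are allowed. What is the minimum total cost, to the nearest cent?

$1.87

Check every corner: each single food scaled to meet both minima, and each pair solved so both constraints bind.
orange only: max(184/68, 669/260) = 2.706 servings → $2.03.
strawberries only: max(184/101, 669/238) = 2.811 servings → $2.53.
carrots only: max(184/9, 669/345) = 20.44 servings → $8.18.
orange + strawberries with both tight: 2.36 servings and 0.233 servings → $1.98.
orange + carrots: intersection lies outside the first quadrant.
strawberries + carrots with both tight: 1.757 servings and 0.7271 servings → $1.87.
The minimum over all feasible corners is $1.87.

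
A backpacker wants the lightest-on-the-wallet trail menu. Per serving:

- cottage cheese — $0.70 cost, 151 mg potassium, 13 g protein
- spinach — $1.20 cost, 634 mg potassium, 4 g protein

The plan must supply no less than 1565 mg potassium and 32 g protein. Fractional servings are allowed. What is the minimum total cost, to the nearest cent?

$3.72

Minimising a linear cost over {potassium ≥ 1565, protein ≥ 32, servings ≥ 0} — the optimum is at a vertex, using one or two foods.
cottage cheese only: max(1565/151, 32/13) = 10.36 servings → $7.25.
spinach only: max(1565/634, 32/4) = 8 servings → $9.60.
cottage cheese + spinach with both tight: 1.837 servings and 2.031 servings → $3.72.
Cheapest feasible corner: $3.72.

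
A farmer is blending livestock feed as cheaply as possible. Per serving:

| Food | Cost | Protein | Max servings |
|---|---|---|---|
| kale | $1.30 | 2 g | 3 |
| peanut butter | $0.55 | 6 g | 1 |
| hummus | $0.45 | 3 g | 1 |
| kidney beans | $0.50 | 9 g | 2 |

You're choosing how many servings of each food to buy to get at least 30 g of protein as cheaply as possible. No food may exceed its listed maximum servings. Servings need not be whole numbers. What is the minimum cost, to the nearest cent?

$3.95

Cost per g of protein: kidney beans $0.0556, peanut butter $0.0917, hummus $0.1500, kale $0.6500.
Take 2 servings of kidney beans: +18.0 g protein for $1.00 (total $1.00, still need 12.0 g).
Take 1 serving of peanut butter: +6.0 g protein for $0.55 (total $1.55, still need 6.0 g).
Take 1 serving of hummus: +3.0 g protein for $0.45 (total $2.00, still need 3.0 g).
Take 1.5 servings of kale: +3.0 g protein for $1.95 (total $3.95, still need 0.0 g).
Filling from the cheapest source first is optimal under one linear minimum: $3.95.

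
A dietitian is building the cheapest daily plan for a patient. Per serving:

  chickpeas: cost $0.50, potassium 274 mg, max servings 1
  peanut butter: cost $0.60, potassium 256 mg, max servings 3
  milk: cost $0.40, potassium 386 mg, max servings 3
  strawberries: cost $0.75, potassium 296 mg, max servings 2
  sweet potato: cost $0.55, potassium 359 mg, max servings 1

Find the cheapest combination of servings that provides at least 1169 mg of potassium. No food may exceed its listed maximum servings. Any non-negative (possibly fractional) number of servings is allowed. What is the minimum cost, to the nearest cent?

$1.22

Cost per mg of potassium: milk $0.0010, sweet potato $0.0015, chickpeas $0.0018, peanut butter $0.0023, strawberries $0.0025.
Take 3 servings of milk: +1158.0 mg potassium for $1.20 (total $1.20, still need 11.0 mg).
Take 0.03064 servings of sweet potato: +11.0 mg potassium for $0.02 (total $1.22, still need 0.0 mg).
Filling from the cheapest source first is optimal under one linear minimum: $1.22.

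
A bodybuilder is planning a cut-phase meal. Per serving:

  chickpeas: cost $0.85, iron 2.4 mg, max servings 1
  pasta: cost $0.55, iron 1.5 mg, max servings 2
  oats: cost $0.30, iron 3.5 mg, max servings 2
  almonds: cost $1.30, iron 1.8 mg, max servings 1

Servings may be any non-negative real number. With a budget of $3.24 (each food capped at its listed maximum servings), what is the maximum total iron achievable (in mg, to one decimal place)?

Iron per dollar: oats 11.67, chickpeas 2.824, pasta 2.727, almonds 1.385.
Take 2 servings of oats: spends $0.60, +7.0 mg iron (running total 7.0 mg).
Take 1 serving of chickpeas: spends $0.85, +2.4 mg iron (running total 9.4 mg).
Take 2 servings of pasta: spends $1.10, +3.0 mg iron (running total 12.4 mg).
Take 0.5308 servings of almonds: spends $0.69, +1.0 mg iron (running total 13.4 mg).
Greedy by best ratio exhausts the cost allowance optimally: 13.4 mg.

13.4 mg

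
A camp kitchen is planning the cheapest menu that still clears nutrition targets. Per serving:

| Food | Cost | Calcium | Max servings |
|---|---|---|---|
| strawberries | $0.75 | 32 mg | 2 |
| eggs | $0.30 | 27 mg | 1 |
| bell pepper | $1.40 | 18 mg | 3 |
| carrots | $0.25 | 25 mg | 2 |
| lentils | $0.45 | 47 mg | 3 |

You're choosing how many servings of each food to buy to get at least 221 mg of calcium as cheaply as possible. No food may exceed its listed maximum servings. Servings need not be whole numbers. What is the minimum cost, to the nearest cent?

$2.22

Cost per mg of calcium: lentils $0.0096, carrots $0.0100, eggs $0.0111, strawberries $0.0234, bell pepper $0.0778.
Take 3 servings of lentils: +141.0 mg calcium for $1.35 (total $1.35, still need 80.0 mg).
Take 2 servings of carrots: +50.0 mg calcium for $0.50 (total $1.85, still need 30.0 mg).
Take 1 serving of eggs: +27.0 mg calcium for $0.30 (total $2.15, still need 3.0 mg).
Take 0.09375 servings of strawberries: +3.0 mg calcium for $0.07 (total $2.22, still need 0.0 mg).
Filling from the cheapest source first is optimal under one linear minimum: $2.22.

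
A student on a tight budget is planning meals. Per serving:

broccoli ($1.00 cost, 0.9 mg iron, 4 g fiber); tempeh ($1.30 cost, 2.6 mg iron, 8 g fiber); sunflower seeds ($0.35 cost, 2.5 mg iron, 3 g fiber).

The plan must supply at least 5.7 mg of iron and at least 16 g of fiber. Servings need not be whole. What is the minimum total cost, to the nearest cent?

Two binding constraints pin down two serving amounts, so the optimal mix uses at most two foods. The candidates are each food alone (scaled to the tighter of iron/fiber) and each pair with both constraints tight.
broccoli only: max(5.7/0.9, 16/4) = 6.333 servings → $6.33.
tempeh only: max(5.7/2.6, 16/8) = 2.192 servings → $2.85.
sunflower seeds only: max(5.7/2.5, 16/3) = 5.333 servings → $1.87.
broccoli + tempeh with both targets exact would need a negative amount; discard.
broccoli + sunflower seeds with both tight: 3.137 servings and 1.151 servings → $3.54.
tempeh + sunflower seeds with both tight: 1.877 servings and 0.3279 servings → $2.55.
The minimum over all feasible corners is $1.87.

$1.87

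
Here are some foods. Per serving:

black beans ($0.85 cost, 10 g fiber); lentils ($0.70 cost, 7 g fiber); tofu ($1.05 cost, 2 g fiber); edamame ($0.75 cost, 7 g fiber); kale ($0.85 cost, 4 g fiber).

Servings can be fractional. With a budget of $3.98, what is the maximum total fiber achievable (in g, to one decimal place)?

46.8 g

Fiber per dollar: black beans 11.76, lentils 10, edamame 9.333, kale 4.706, tofu 1.905.
With no serving limits, spend the whole cost allowance on black beans: $3.98 / $0.85 × 10 g = 46.8 g.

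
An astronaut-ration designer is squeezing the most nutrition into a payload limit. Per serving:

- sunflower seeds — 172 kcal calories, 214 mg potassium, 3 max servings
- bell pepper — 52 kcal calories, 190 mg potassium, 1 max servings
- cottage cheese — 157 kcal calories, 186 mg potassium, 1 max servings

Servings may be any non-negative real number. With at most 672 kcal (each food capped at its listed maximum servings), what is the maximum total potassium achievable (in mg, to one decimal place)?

Potassium per kcal: bell pepper 3.654, sunflower seeds 1.244, cottage cheese 1.185.
Take 1 serving of bell pepper: uses 52 kcal, +190.0 mg potassium (running total 190.0 mg).
Take 3 servings of sunflower seeds: uses 516 kcal, +642.0 mg potassium (running total 832.0 mg).
Take 0.6624 servings of cottage cheese: uses 104 kcal, +123.2 mg potassium (running total 955.2 mg).
Filling greedily by potassium-per-kcal is optimal for one linear limit, giving 955.2 mg.

955.2 mg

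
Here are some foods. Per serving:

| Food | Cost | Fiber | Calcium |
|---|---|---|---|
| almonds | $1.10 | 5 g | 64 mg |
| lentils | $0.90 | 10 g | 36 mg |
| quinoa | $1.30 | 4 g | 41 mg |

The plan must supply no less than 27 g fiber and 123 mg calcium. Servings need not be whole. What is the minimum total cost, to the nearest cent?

Compare the cost at each extreme point of the feasible region.
almonds only: max(27/5, 123/64) = 5.4 servings → $5.94.
lentils only: max(27/10, 123/36) = 3.417 servings → $3.08.
quinoa only: max(27/4, 123/41) = 6.75 servings → $8.78.
almonds + lentils with both tight: 0.5609 servings and 2.42 servings → $2.79.
almonds + quinoa: intersection lies outside the first quadrant.
lentils + quinoa with both tight: 2.312 servings and 0.9699 servings → $3.34.
The minimum over all feasible corners is $2.79.

$2.79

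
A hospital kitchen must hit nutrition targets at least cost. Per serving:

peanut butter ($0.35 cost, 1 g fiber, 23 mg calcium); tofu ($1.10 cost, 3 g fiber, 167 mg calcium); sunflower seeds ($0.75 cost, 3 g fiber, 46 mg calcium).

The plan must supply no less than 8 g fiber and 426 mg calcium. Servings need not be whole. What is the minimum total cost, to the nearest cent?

Minimising a linear cost over {fiber ≥ 8, calcium ≥ 426, servings ≥ 0} — the optimum is at a vertex, using one or two foods.
peanut butter only: max(8/1, 426/23) = 18.52 servings → $6.48.
tofu only: max(8/3, 426/167) = 2.667 servings → $2.93.
sunflower seeds only: max(8/3, 426/46) = 9.261 servings → $6.95.
peanut butter + tofu with both tight: 0.5918 servings and 2.469 servings → $2.92.
peanut butter + sunflower seeds: intersection lies outside the first quadrant.
tofu + sunflower seeds with both tight: 2.507 servings and 0.1598 servings → $2.88.
The minimum over all feasible corners is $2.88.

$2.88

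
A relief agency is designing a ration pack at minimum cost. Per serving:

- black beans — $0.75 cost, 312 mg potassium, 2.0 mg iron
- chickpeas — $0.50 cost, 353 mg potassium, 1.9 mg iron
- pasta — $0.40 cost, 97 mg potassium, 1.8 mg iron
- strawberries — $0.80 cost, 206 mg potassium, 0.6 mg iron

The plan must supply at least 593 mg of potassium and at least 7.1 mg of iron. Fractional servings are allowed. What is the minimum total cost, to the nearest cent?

Two binding constraints pin down two serving amounts, so the optimal mix uses at most two foods. The candidates are each food alone (scaled to the tighter of potassium/iron) and each pair with both constraints tight.
black beans only: max(593/312, 7.1/2.0) = 3.55 servings → $2.66.
chickpeas only: max(593/353, 7.1/1.9) = 3.737 servings → $1.87.
pasta only: max(593/97, 7.1/1.8) = 6.113 servings → $2.45.
strawberries only: max(593/206, 7.1/0.6) = 11.83 servings → $9.47.
black beans + chickpeas: the both-tight solution has a negative serving — not a feasible corner.
black beans + pasta with both tight: 1.03 servings and 2.8 servings → $1.89.
black beans + strawberries: the both-tight solution has a negative serving — not a feasible corner.
chickpeas + pasta with both tight: 0.8395 servings and 3.058 servings → $1.64.
chickpeas + strawberries with both targets exact would need a negative amount; discard.
pasta + strawberries with both tight: 3.541 servings and 1.211 servings → $2.39.
So the least-cost plan costs $1.64.

$1.64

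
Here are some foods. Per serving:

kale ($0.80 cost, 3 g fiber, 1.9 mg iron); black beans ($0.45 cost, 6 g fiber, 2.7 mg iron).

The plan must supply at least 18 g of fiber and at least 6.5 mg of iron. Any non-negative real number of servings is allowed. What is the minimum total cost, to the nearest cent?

At the optimum either one food covers both requirements or two foods hit both targets exactly; no other combination can be cheaper.
kale only: max(18/3, 6.5/1.9) = 6 servings → $4.80.
black beans only: max(18/6, 6.5/2.7) = 3 servings → $1.35.
kale + black beans with both targets exact would need a negative amount; discard.
The minimum over all feasible corners is $1.35.

$1.35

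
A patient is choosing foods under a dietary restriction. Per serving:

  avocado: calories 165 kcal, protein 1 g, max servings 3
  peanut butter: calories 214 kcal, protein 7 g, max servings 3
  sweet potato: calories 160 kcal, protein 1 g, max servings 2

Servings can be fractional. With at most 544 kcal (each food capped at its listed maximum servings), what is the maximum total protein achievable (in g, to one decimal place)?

17.8 g

Protein per kcal: peanut butter 0.03271, sweet potato 0.00625, avocado 0.006061.
Take 2.542 servings of peanut butter: uses 544 kcal, +17.8 g protein (running total 17.8 g).
Greedy by best ratio exhausts the calories allowance optimally: 17.8 g.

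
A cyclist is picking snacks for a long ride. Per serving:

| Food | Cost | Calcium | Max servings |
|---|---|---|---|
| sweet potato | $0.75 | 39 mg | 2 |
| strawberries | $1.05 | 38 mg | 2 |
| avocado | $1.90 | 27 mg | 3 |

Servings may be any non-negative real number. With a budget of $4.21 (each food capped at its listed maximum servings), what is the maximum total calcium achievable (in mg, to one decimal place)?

Calcium per dollar: sweet potato 52, strawberries 36.19, avocado 14.21.
Take 2 servings of sweet potato: spends $1.50, +78.0 mg calcium (running total 78.0 mg).
Take 2 servings of strawberries: spends $2.10, +76.0 mg calcium (running total 154.0 mg).
Take 0.3211 servings of avocado: spends $0.61, +8.7 mg calcium (running total 162.7 mg).
Filling greedily by calcium-per-dollar is optimal for one linear limit, giving 162.7 mg.

162.7 mg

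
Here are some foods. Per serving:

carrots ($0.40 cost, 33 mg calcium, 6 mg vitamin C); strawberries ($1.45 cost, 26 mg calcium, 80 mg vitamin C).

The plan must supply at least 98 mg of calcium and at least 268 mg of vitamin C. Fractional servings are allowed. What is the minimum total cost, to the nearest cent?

Minimising a linear cost over {calcium ≥ 98, vitamin C ≥ 268, servings ≥ 0} — the optimum is at a vertex, using one or two foods.
carrots only: max(98/33, 268/6) = 44.67 servings → $17.87.
strawberries only: max(98/26, 268/80) = 3.769 servings → $5.47.
carrots + strawberries with both tight: 0.351 servings and 3.324 servings → $4.96.
Cheapest feasible corner: $4.96.

$4.96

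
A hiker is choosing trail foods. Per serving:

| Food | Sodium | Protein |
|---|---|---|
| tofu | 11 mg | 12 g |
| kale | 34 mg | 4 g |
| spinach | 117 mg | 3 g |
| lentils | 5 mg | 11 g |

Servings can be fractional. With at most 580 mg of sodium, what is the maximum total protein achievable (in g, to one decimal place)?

Protein per mg sodium: lentils 2.2, tofu 1.091, kale 0.1176, spinach 0.02564.
With no serving limits, spend the whole sodium allowance on lentils: 580 mg / 5 mg × 11 g = 1276.0 g.

1276.0 g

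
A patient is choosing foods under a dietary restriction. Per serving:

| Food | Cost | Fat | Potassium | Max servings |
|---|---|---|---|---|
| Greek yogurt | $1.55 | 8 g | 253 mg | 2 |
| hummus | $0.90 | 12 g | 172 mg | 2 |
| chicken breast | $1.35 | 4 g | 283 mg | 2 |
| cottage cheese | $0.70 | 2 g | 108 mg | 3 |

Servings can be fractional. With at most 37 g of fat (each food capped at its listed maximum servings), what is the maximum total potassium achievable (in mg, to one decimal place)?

Potassium per g fat: chicken breast 70.75, cottage cheese 54, Greek yogurt 31.62, hummus 14.33.
Take 2 servings of chicken breast: uses 8 g fat, +566.0 mg potassium (running total 566.0 mg).
Take 3 servings of cottage cheese: uses 6 g fat, +324.0 mg potassium (running total 890.0 mg).
Take 2 servings of Greek yogurt: uses 16 g fat, +506.0 mg potassium (running total 1396.0 mg).
Take 0.5833 servings of hummus: uses 7 g fat, +100.3 mg potassium (running total 1496.3 mg).
Filling greedily by potassium-per-g fat is optimal for one linear limit, giving 1496.3 mg.

1496.3 mg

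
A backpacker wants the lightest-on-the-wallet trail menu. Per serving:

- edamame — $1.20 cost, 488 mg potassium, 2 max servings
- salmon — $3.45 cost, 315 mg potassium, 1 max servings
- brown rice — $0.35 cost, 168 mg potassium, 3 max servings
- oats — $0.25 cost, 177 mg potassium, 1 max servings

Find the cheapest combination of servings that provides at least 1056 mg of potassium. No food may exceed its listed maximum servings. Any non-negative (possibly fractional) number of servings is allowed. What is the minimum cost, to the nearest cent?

Cost per mg of potassium: oats $0.0014, brown rice $0.0021, edamame $0.0025, salmon $0.0110.
Take 1 serving of oats: +177.0 mg potassium for $0.25 (total $0.25, still need 879.0 mg).
Take 3 servings of brown rice: +504.0 mg potassium for $1.05 (total $1.30, still need 375.0 mg).
Take 0.7684 servings of edamame: +375.0 mg potassium for $0.92 (total $2.22, still need 0.0 mg).
Filling from the cheapest source first is optimal under one linear minimum: $2.22.

$2.22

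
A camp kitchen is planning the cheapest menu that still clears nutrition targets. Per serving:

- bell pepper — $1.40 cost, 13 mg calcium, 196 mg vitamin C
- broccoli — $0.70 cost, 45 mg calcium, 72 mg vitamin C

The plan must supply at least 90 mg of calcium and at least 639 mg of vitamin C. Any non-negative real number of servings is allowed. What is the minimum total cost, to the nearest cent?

The cheapest plan sits at a corner of the feasible region — with two constraints it uses at most two foods.
bell pepper only: max(90/13, 639/196) = 6.923 servings → $9.69.
broccoli only: max(90/45, 639/72) = 8.875 servings → $6.21.
bell pepper + broccoli with both tight: 2.825 servings and 1.184 servings → $4.78.
So the least-cost plan costs $4.78.

$4.78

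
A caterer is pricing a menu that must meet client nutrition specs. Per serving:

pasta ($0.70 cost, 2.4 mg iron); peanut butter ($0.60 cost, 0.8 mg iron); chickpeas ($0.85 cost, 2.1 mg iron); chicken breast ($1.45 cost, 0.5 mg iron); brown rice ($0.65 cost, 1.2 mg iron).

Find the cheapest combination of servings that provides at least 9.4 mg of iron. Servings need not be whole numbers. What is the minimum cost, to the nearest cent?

$2.74

Cost per mg of iron: pasta $0.2917, chickpeas $0.4048, brown rice $0.5417, peanut butter $0.7500, chicken breast $2.9000.
With no serving limits, use only pasta: 9.4 mg / 2.4 mg = 3.917 servings × $0.70 = $2.74.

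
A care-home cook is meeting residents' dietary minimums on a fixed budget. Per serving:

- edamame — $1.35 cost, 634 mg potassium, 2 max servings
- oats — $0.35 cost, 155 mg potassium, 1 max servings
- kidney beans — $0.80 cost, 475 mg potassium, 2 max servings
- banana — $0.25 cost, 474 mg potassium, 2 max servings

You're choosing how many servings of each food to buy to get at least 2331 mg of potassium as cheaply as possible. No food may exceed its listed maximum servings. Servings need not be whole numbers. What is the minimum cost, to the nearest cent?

$3.02

Cost per mg of potassium: banana $0.0005, kidney beans $0.0017, edamame $0.0021, oats $0.0023.
Take 2 servings of banana: +948.0 mg potassium for $0.50 (total $0.50, still need 1383.0 mg).
Take 2 servings of kidney beans: +950.0 mg potassium for $1.60 (total $2.10, still need 433.0 mg).
Take 0.683 servings of edamame: +433.0 mg potassium for $0.92 (total $3.02, still need 0.0 mg).
Greedy by cheapest-per-mg is optimal for a single linear constraint, so the minimum cost is $3.02.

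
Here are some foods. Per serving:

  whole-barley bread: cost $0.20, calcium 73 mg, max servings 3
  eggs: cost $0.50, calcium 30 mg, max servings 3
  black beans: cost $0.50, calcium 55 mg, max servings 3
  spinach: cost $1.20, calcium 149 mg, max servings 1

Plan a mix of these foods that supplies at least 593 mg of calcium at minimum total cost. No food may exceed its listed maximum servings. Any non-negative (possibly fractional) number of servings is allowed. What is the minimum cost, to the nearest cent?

$4.30

Cost per mg of calcium: whole-barley bread $0.0027, spinach $0.0081, black beans $0.0091, eggs $0.0167.
Take 3 servings of whole-barley bread: +219.0 mg calcium for $0.60 (total $0.60, still need 374.0 mg).
Take 1 serving of spinach: +149.0 mg calcium for $1.20 (total $1.80, still need 225.0 mg).
Take 3 servings of black beans: +165.0 mg calcium for $1.50 (total $3.30, still need 60.0 mg).
Take 2 servings of eggs: +60.0 mg calcium for $1.00 (total $4.30, still need 0.0 mg).
Filling from the cheapest source first is optimal under one linear minimum: $4.30.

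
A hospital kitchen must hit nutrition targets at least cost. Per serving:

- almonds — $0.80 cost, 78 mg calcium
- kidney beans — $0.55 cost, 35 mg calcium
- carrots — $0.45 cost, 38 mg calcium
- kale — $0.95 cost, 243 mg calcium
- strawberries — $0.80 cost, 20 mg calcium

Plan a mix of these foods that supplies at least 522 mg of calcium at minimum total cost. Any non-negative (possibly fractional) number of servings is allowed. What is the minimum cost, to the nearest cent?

Cost per mg of calcium: kale $0.0039, almonds $0.0103, carrots $0.0118, kidney beans $0.0157, strawberries $0.0400.
With no serving limits, use only kale: 522 mg / 243 mg = 2.148 servings × $0.95 = $2.04.

$2.04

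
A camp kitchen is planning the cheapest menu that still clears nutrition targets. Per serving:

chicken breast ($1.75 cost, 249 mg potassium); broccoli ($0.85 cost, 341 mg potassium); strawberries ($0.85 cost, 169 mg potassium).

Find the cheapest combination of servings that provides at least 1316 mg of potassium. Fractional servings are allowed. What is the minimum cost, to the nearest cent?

$3.28

Cost per mg of potassium: broccoli $0.0025, strawberries $0.0050, chicken breast $0.0070.
With no serving limits, use only broccoli: 1316 mg / 341 mg = 3.859 servings × $0.85 = $3.28.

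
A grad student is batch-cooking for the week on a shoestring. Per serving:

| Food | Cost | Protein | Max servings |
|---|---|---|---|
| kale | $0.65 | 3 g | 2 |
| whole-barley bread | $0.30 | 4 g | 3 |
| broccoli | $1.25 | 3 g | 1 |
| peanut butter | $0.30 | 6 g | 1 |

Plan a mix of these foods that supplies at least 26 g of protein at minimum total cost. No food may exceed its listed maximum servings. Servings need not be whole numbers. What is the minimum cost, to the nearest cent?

$3.33

Cost per g of protein: peanut butter $0.0500, whole-barley bread $0.0750, kale $0.2167, broccoli $0.4167.
Take 1 serving of peanut butter: +6.0 g protein for $0.30 (total $0.30, still need 20.0 g).
Take 3 servings of whole-barley bread: +12.0 g protein for $0.90 (total $1.20, still need 8.0 g).
Take 2 servings of kale: +6.0 g protein for $1.30 (total $2.50, still need 2.0 g).
Take 0.6667 servings of broccoli: +2.0 g protein for $0.83 (total $3.33, still need 0.0 g).
Filling from the cheapest source first is optimal under one linear minimum: $3.33.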